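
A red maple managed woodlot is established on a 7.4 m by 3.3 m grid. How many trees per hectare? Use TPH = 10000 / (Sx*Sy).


Formula: TPH = 10000 m^2/ha / (spacing_x * spacing_y)
Area per tree = 7.4 m * 3.3 m = 24.42 m^2
TPH = 10000 / 24.42 = 410 trees/ha

410


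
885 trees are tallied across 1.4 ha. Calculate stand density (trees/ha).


Formula: Stand Density = N_trees / Area_ha
Density = 885 trees / 1.4 ha
Density = 632 trees/ha

632


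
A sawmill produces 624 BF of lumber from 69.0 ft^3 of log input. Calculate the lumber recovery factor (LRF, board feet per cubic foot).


Formula: LRF = Lumber Output (BF) / Log Input (ft^3)
LRF = 624 BF / 69.0 ft^3
LRF = 9.04 BF/ft^3

9.04


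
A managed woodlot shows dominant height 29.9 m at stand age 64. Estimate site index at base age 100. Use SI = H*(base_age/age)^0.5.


Formula: SI = H_dom * (base_age / age)^0.5
Age ratio = 100 / 64 = 1.5625
sqrt(age_ratio) = 1.25
SI = 29.9 * 1.25 = 37.4 m

37.4


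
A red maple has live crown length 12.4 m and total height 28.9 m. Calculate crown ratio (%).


Formula: Crown Ratio = (Crown Length / Total Height) * 100
CR = (12.4 m / 28.9 m) * 100
CR = 0.4291 * 100 = 42.9%

42.9


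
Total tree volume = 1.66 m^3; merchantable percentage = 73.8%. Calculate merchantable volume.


Formula: MV = V_total * (merchantable_pct / 100)
Merchantable fraction = 73.8% / 100 = 0.738
MV = 1.66 m^3 * 0.738 = 1.225 m^3

1.225


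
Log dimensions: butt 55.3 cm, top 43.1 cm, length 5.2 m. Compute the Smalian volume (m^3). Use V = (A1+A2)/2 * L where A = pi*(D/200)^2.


Smalian: V = (A1 + A2)/2 * L,  A = pi*(D/200)^2
A1 = pi*(55.3/200)^2 = 0.240182 m^2
A2 = pi*(43.1/200)^2 = 0.145896 m^2
V = (0.240182+0.145896)/2*5.2 = 1.0038 m^3

1.0038


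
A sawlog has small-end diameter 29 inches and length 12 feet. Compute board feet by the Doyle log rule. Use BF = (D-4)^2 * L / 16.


Doyle: BF = (D - 4)^2 * L / 16
Adjusted diameter = 29 - 4 = 25 in
(D-4)^2 = 25^2 = 625
BF = 625 * 12 / 16 = 469 BF

469


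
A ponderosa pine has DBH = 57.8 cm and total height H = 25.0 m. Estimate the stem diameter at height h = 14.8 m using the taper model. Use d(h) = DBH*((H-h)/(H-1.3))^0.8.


Taper: d(h) = DBH * ((H - h) / (H - 1.3))^0.8
Numerator = H - h = 25.0 - 14.8 = 10.2 m
Denominator = H - 1.3 = 25.0 - 1.3 = 23.7 m
Ratio = 10.2 / 23.7 = 0.43038
d = 57.8 * 0.43038^0.8 = 29.4 cm

29.4


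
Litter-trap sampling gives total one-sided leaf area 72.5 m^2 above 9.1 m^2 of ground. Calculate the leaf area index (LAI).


Formula: LAI = total leaf area / ground area  (dimensionless)
LAI = 72.5 m^2 / 9.1 m^2
LAI = 7.97

7.97


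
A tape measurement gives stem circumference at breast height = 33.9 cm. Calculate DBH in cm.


Formula: DBH = C / pi
DBH = 33.9 / pi
pi = 3.14159...
DBH = 10.8 cm

10.8


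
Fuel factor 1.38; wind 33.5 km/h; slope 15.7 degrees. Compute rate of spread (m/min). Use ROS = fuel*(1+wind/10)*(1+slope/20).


Formula: ROS = fuel * (1 + wind/10) * (1 + slope/20)
Wind factor = 1 + 33.5/10 = 4.35
Slope factor = 1 + 15.7/20 = 1.785
ROS = 1.38 * 4.35 * 1.785 = 10.72 m/min

10.72


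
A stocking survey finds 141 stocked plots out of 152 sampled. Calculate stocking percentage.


Formula: Stocking % = stocked plots / total plots * 100
Stocking = 141 / 152 * 100
Stocking = 0.9276 * 100 = 92.8%

92.8


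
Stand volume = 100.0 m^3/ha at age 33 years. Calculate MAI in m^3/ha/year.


Formula: MAI = Total Volume / Stand Age
MAI = 100.0 m^3/ha / 33 years
MAI = 3.03 m^3/ha/year

3.03


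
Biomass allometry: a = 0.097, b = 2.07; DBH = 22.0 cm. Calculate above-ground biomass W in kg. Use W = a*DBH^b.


Formula: W = a * DBH^b  (allometric power law)
DBH^b = 22.0^2.07 = 600.9176
W = 0.097 * 600.9176 = 58.3 kg

58.3


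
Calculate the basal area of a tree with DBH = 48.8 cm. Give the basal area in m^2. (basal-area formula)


Formula: BA = pi * (DBH/2)^2 / 10000  (cm^2 to m^2)
Radius = DBH/2 = 48.8/2 = 24.4 cm
BA = pi * 24.4^2 / 10000
   = 1870.3786 cm^2 / 10000
   = 0.187 m^2

0.187


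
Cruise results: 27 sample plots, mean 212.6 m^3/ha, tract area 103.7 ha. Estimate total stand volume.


Formula: Total Volume = Mean Volume per ha * Total Area
Total Volume = 212.6 m^3/ha * 103.7 ha
Total Volume = 22047 m^3

22047


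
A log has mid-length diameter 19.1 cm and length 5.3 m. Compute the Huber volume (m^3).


Huber: V = Am * L,  Am = pi*(Dm/200)^2
Am = pi*(19.1/200)^2 = 0.028652 m^2
V = 0.028652*5.3 = 0.1519 m^3

0.1519


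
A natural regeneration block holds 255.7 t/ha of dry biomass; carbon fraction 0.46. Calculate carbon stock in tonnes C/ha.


Formula: Carbon Stock = Biomass * Carbon Fraction
C = 255.7 t/ha * 0.46
C = 117.6 t C/ha

117.6


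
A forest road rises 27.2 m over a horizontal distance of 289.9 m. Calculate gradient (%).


Formula: Gradient = rise / run * 100
Gradient = 27.2 / 289.9 * 100 = 9.4%

9.4


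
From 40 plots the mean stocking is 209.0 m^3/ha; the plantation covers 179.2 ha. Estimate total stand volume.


Formula: Total Volume = Mean Volume per ha * Total Area
Total Volume = 209.0 m^3/ha * 179.2 ha
Total Volume = 37453 m^3

37453


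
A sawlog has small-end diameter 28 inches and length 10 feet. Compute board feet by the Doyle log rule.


Doyle: BF = (D - 4)^2 * L / 16
Adjusted diameter = 28 - 4 = 24 in
(D-4)^2 = 24^2 = 576
BF = 576 * 10 / 16 = 360 BF

360


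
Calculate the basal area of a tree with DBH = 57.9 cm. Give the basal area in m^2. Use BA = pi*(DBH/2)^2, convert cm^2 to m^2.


Formula: BA = pi * (DBH/2)^2 / 10000  (cm^2 to m^2)
Radius = DBH/2 = 57.9/2 = 28.95 cm
BA = pi * 28.95^2 / 10000
   = 2632.9767 cm^2 / 10000
   = 0.2633 m^2

0.2633


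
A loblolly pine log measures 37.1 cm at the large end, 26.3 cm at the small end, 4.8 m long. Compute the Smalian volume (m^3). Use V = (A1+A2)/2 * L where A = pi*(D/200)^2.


Smalian: V = (A1 + A2)/2 * L,  A = pi*(D/200)^2
A1 = pi*(37.1/200)^2 = 0.108103 m^2
A2 = pi*(26.3/200)^2 = 0.054325 m^2
V = (0.108103+0.054325)/2*4.8 = 0.3898 m^3

0.3898


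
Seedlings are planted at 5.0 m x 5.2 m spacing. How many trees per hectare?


Formula: TPH = 10000 m^2/ha / (spacing_x * spacing_y)
Area per tree = 5.0 m * 5.2 m = 26.0 m^2
TPH = 10000 / 26.0 = 385 trees/ha

385


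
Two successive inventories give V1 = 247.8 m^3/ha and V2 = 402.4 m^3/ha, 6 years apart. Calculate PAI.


Formula: PAI = (V_T2 - V_T1) / (T2 - T1)
Volume increment = 402.4 - 247.8 = 154.6 m^3/ha
PAI = 154.6 / 6 = 25.77 m^3/ha/year

25.77


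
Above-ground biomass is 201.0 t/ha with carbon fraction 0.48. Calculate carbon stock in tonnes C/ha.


Formula: Carbon Stock = Biomass * Carbon Fraction
C = 201.0 t/ha * 0.48
C = 96.5 t C/ha

96.5


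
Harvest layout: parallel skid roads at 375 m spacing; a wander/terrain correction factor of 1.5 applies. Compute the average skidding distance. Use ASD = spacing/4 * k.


Formula: ASD = (spacing / 4) * correction
Uncorrected distance = spacing / 4 = 375 / 4 = 93.75 m
ASD = 93.75 * 1.5 = 141 m

141


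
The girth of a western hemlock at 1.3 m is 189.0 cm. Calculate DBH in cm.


Formula: DBH = C / pi
DBH = 189.0 / pi
pi = 3.14159...
DBH = 60.2 cm

60.2


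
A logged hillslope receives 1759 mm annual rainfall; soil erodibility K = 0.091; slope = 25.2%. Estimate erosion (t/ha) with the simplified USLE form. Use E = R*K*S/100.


Formula: E = R * K * S / 100  (simplified USLE)
R * K = 1759 * 0.091 = 160.069
E = 160.069 * 25.2 / 100 = 40.34 t/ha

40.34


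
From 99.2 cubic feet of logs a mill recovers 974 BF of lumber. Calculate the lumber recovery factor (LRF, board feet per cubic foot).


Formula: LRF = Lumber Output (BF) / Log Input (ft^3)
LRF = 974 BF / 99.2 ft^3
LRF = 9.82 BF/ft^3

9.82


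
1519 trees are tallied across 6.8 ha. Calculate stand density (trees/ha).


Formula: Stand Density = N_trees / Area_ha
Density = 1519 trees / 6.8 ha
Density = 223 trees/ha

223


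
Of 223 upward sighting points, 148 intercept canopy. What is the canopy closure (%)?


Formula: Canopy closure = covered points / total points * 100
Closure = 148 / 223 * 100
Closure = 0.6637 * 100 = 66.4%

66.4


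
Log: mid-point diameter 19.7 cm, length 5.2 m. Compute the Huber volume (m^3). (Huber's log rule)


Huber: V = Am * L,  Am = pi*(Dm/200)^2
Am = pi*(19.7/200)^2 = 0.030481 m^2
V = 0.030481*5.2 = 0.1585 m^3

0.1585


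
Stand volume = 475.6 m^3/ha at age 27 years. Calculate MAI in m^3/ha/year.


Formula: MAI = Total Volume / Stand Age
MAI = 475.6 m^3/ha / 27 years
MAI = 17.61 m^3/ha/year

17.61


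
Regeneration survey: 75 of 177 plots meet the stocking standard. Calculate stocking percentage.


Formula: Stocking % = stocked plots / total plots * 100
Stocking = 75 / 177 * 100
Stocking = 0.4237 * 100 = 42.4%

42.4


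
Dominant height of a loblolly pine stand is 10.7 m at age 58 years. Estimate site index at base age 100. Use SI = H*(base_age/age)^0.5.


Formula: SI = H_dom * (base_age / age)^0.5
Age ratio = 100 / 58 = 1.72414
sqrt(age_ratio) = 1.31306
SI = 10.7 * 1.31306 = 14.0 m

14.0


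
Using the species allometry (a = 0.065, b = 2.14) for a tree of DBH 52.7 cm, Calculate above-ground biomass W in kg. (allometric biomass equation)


Formula: W = a * DBH^b  (allometric power law)
DBH^b = 52.7^2.14 = 4838.0986
W = 0.065 * 4838.0986 = 314.5 kg

314.5


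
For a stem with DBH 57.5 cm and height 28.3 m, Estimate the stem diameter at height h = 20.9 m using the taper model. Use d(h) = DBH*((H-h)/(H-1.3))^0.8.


Taper: d(h) = DBH * ((H - h) / (H - 1.3))^0.8
Numerator = H - h = 28.3 - 20.9 = 7.4 m
Denominator = H - 1.3 = 28.3 - 1.3 = 27.0 m
Ratio = 7.4 / 27.0 = 0.27407
d = 57.5 * 0.27407^0.8 = 20.4 cm

20.4


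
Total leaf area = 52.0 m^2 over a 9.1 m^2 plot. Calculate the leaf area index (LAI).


Formula: LAI = total leaf area / ground area  (dimensionless)
LAI = 52.0 m^2 / 9.1 m^2
LAI = 5.71

5.71


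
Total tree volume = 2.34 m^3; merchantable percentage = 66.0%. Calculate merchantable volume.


Formula: MV = V_total * (merchantable_pct / 100)
Merchantable fraction = 66.0% / 100 = 0.66
MV = 2.34 m^3 * 0.66 = 1.544 m^3

1.544


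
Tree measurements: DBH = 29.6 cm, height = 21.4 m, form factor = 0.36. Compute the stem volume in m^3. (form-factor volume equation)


Formula: V = pi * (DBH/200)^2 * H * ff
Radius = DBH/200 = 29.6/200 = 0.148 m
Radius^2 = 0.148^2 = 0.021904 m^2
V = pi * 0.021904 * 21.4 * 0.36
V = 0.53 m^3

0.53


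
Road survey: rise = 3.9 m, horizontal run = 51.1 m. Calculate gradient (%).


Formula: Gradient = rise / run * 100
Gradient = 3.9 / 51.1 * 100 = 7.6%

7.6


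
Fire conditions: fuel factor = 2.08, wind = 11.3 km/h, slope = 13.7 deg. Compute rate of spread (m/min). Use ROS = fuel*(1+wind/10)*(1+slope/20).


Formula: ROS = fuel * (1 + wind/10) * (1 + slope/20)
Wind factor = 1 + 11.3/10 = 2.13
Slope factor = 1 + 13.7/20 = 1.685
ROS = 2.08 * 2.13 * 1.685 = 7.47 m/min

7.47


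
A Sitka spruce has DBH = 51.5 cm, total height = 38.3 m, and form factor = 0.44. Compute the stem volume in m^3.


Formula: V = pi * (DBH/200)^2 * H * ff
Radius = DBH/200 = 51.5/200 = 0.2575 m
Radius^2 = 0.2575^2 = 0.06630625 m^2
V = pi * 0.06630625 * 38.3 * 0.44
V = 3.51 m^3

3.51


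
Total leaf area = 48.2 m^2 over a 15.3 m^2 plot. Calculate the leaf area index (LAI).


Formula: LAI = total leaf area / ground area  (dimensionless)
LAI = 48.2 m^2 / 15.3 m^2
LAI = 3.15

3.15


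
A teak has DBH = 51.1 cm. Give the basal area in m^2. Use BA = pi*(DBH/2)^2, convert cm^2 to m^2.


Formula: BA = pi * (DBH/2)^2 / 10000  (cm^2 to m^2)
Radius = DBH/2 = 51.1/2 = 25.55 cm
BA = pi * 25.55^2 / 10000
   = 2050.8395 cm^2 / 10000
   = 0.2051 m^2

0.2051


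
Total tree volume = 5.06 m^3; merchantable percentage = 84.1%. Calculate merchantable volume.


Formula: MV = V_total * (merchantable_pct / 100)
Merchantable fraction = 84.1% / 100 = 0.841
MV = 5.06 m^3 * 0.841 = 4.255 m^3

4.255


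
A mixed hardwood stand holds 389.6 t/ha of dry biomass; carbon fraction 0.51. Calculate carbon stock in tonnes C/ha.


Formula: Carbon Stock = Biomass * Carbon Fraction
C = 389.6 t/ha * 0.51
C = 198.7 t C/ha

198.7


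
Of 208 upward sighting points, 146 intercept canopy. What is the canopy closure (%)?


Formula: Canopy closure = covered points / total points * 100
Closure = 146 / 208 * 100
Closure = 0.7019 * 100 = 70.2%

70.2


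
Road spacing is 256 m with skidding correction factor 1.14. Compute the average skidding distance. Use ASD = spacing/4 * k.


Formula: ASD = (spacing / 4) * correction
Uncorrected distance = spacing / 4 = 256 / 4 = 64 m
ASD = 64 * 1.14 = 73 m

73


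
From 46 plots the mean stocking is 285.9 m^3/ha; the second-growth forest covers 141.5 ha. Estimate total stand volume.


Formula: Total Volume = Mean Volume per ha * Total Area
Total Volume = 285.9 m^3/ha * 141.5 ha
Total Volume = 40455 m^3

40455


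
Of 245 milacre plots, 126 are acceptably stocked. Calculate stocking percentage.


Formula: Stocking % = stocked plots / total plots * 100
Stocking = 126 / 245 * 100
Stocking = 0.5143 * 100 = 51.4%

51.4


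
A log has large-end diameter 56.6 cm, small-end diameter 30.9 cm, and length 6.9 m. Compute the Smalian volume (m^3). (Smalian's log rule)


Smalian: V = (A1 + A2)/2 * L,  A = pi*(D/200)^2
A1 = pi*(56.6/200)^2 = 0.251607 m^2
A2 = pi*(30.9/200)^2 = 0.074991 m^2
V = (0.251607+0.074991)/2*6.9 = 1.1268 m^3

1.1268


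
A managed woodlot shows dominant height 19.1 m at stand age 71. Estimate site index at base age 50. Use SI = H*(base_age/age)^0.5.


Formula: SI = H_dom * (base_age / age)^0.5
Age ratio = 50 / 71 = 0.70423
sqrt(age_ratio) = 0.83918
SI = 19.1 * 0.83918 = 16.0 m

16.0


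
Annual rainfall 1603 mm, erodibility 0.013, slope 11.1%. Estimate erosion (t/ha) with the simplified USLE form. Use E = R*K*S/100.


Formula: E = R * K * S / 100  (simplified USLE)
R * K = 1603 * 0.013 = 20.839
E = 20.839 * 11.1 / 100 = 2.31 t/ha

2.31


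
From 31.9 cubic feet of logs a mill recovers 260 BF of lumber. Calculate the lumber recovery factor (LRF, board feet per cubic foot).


Formula: LRF = Lumber Output (BF) / Log Input (ft^3)
LRF = 260 BF / 31.9 ft^3
LRF = 8.15 BF/ft^3

8.15


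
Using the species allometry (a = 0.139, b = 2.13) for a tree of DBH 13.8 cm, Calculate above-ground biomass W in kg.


Formula: W = a * DBH^b  (allometric power law)
DBH^b = 13.8^2.13 = 267.8813
W = 0.139 * 267.8813 = 37.2 kg

37.2


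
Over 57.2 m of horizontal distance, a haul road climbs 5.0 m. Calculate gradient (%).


Formula: Gradient = rise / run * 100
Gradient = 5.0 / 57.2 * 100 = 8.7%

8.7


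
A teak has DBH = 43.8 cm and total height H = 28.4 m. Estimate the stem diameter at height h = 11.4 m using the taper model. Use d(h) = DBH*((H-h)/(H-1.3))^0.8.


Taper: d(h) = DBH * ((H - h) / (H - 1.3))^0.8
Numerator = H - h = 28.4 - 11.4 = 17.0 m
Denominator = H - 1.3 = 28.4 - 1.3 = 27.1 m
Ratio = 17.0 / 27.1 = 0.62731
d = 43.8 * 0.62731^0.8 = 30.2 cm

30.2


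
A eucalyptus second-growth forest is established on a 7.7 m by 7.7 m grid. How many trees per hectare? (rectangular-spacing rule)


Formula: TPH = 10000 m^2/ha / (spacing_x * spacing_y)
Area per tree = 7.7 m * 7.7 m = 59.29 m^2
TPH = 10000 / 59.29 = 169 trees/ha

169


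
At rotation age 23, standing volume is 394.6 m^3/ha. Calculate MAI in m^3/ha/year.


Formula: MAI = Total Volume / Stand Age
MAI = 394.6 m^3/ha / 23 years
MAI = 17.16 m^3/ha/year

17.16


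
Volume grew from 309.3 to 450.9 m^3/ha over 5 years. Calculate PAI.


Formula: PAI = (V_T2 - V_T1) / (T2 - T1)
Volume increment = 450.9 - 309.3 = 141.6 m^3/ha
PAI = 141.6 / 5 = 28.32 m^3/ha/year

28.32


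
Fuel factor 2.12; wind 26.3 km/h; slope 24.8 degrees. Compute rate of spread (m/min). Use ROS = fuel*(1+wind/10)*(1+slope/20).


Formula: ROS = fuel * (1 + wind/10) * (1 + slope/20)
Wind factor = 1 + 26.3/10 = 3.63
Slope factor = 1 + 24.8/20 = 2.24
ROS = 2.12 * 3.63 * 2.24 = 17.24 m/min

17.24


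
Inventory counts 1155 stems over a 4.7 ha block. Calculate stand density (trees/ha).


Formula: Stand Density = N_trees / Area_ha
Density = 1155 trees / 4.7 ha
Density = 246 trees/ha

246


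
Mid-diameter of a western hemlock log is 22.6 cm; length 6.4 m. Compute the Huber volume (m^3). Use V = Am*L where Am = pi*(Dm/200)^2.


Huber: V = Am * L,  Am = pi*(Dm/200)^2
Am = pi*(22.6/200)^2 = 0.040115 m^2
V = 0.040115*6.4 = 0.2567 m^3

0.2567


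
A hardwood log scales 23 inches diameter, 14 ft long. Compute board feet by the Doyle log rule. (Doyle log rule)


Doyle: BF = (D - 4)^2 * L / 16
Adjusted diameter = 23 - 4 = 19 in
(D-4)^2 = 19^2 = 361
BF = 361 * 14 / 16 = 316 BF

316


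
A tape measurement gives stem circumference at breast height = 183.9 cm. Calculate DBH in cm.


Formula: DBH = C / pi
DBH = 183.9 / pi
pi = 3.14159...
DBH = 58.5 cm

58.5


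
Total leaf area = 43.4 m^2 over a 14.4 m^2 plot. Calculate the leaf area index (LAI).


Formula: LAI = total leaf area / ground area  (dimensionless)
LAI = 43.4 m^2 / 14.4 m^2
LAI = 3.01

3.01


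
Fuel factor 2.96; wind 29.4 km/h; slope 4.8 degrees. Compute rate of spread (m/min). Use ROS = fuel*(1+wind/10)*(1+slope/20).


Formula: ROS = fuel * (1 + wind/10) * (1 + slope/20)
Wind factor = 1 + 29.4/10 = 3.94
Slope factor = 1 + 4.8/20 = 1.24
ROS = 2.96 * 3.94 * 1.24 = 14.46 m/min

14.46


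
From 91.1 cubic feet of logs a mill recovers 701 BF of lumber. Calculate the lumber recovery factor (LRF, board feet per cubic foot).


Formula: LRF = Lumber Output (BF) / Log Input (ft^3)
LRF = 701 BF / 91.1 ft^3
LRF = 7.69 BF/ft^3

7.69


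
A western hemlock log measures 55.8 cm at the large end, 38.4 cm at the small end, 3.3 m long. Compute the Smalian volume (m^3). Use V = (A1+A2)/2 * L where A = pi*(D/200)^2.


Smalian: V = (A1 + A2)/2 * L,  A = pi*(D/200)^2
A1 = pi*(55.8/200)^2 = 0.244545 m^2
A2 = pi*(38.4/200)^2 = 0.115812 m^2
V = (0.244545+0.115812)/2*3.3 = 0.5946 m^3

0.5946


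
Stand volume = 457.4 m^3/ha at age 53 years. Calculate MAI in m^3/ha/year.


Formula: MAI = Total Volume / Stand Age
MAI = 457.4 m^3/ha / 53 years
MAI = 8.63 m^3/ha/year

8.63


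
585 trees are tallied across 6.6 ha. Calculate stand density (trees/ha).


Formula: Stand Density = N_trees / Area_ha
Density = 585 trees / 6.6 ha
Density = 89 trees/ha

89


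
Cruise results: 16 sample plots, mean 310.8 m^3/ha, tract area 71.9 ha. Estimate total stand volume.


Formula: Total Volume = Mean Volume per ha * Total Area
Total Volume = 310.8 m^3/ha * 71.9 ha
Total Volume = 22347 m^3

22347


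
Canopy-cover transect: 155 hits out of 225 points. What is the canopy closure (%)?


Formula: Canopy closure = covered points / total points * 100
Closure = 155 / 225 * 100
Closure = 0.6889 * 100 = 68.9%

68.9


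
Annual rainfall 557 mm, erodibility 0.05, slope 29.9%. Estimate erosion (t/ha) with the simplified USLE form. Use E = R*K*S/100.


Formula: E = R * K * S / 100  (simplified USLE)
R * K = 557 * 0.05 = 27.85
E = 27.85 * 29.9 / 100 = 8.33 t/ha

8.33


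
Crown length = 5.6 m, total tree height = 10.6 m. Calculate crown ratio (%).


Formula: Crown Ratio = (Crown Length / Total Height) * 100
CR = (5.6 m / 10.6 m) * 100
CR = 0.5283 * 100 = 52.8%

52.8


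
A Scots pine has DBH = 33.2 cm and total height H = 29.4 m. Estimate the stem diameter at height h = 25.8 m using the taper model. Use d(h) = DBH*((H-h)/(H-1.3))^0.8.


Taper: d(h) = DBH * ((H - h) / (H - 1.3))^0.8
Numerator = H - h = 29.4 - 25.8 = 3.6 m
Denominator = H - 1.3 = 29.4 - 1.3 = 28.1 m
Ratio = 3.6 / 28.1 = 0.12811
d = 33.2 * 0.12811^0.8 = 6.4 cm

6.4


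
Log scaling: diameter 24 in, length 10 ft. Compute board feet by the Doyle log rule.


Doyle: BF = (D - 4)^2 * L / 16
Adjusted diameter = 24 - 4 = 20 in
(D-4)^2 = 20^2 = 400
BF = 400 * 10 / 16 = 250 BF

250


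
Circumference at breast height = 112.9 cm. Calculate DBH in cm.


Formula: DBH = C / pi
DBH = 112.9 / pi
pi = 3.14159...
DBH = 35.9 cm

35.9


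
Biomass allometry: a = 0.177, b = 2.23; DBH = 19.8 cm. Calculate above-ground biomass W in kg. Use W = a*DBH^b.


Formula: W = a * DBH^b  (allometric power law)
DBH^b = 19.8^2.23 = 779.0465
W = 0.177 * 779.0465 = 137.9 kg

137.9


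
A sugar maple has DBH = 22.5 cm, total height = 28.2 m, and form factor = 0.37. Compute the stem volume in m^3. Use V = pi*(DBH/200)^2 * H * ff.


Formula: V = pi * (DBH/200)^2 * H * ff
Radius = DBH/200 = 22.5/200 = 0.1125 m
Radius^2 = 0.1125^2 = 0.01265625 m^2
V = pi * 0.01265625 * 28.2 * 0.37
V = 0.415 m^3

0.415


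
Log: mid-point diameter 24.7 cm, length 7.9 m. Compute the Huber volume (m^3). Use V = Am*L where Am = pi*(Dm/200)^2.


Huber: V = Am * L,  Am = pi*(Dm/200)^2
Am = pi*(24.7/200)^2 = 0.047916 m^2
V = 0.047916*7.9 = 0.3785 m^3

0.3785


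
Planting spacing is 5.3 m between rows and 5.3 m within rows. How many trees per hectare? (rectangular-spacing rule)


Formula: TPH = 10000 m^2/ha / (spacing_x * spacing_y)
Area per tree = 5.3 m * 5.3 m = 28.09 m^2
TPH = 10000 / 28.09 = 356 trees/ha

356


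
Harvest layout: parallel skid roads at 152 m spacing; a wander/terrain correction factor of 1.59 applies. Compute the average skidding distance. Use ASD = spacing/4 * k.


Formula: ASD = (spacing / 4) * correction
Uncorrected distance = spacing / 4 = 152 / 4 = 38 m
ASD = 38 * 1.59 = 60 m

60


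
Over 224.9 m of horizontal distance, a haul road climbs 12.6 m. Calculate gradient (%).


Formula: Gradient = rise / run * 100
Gradient = 12.6 / 224.9 * 100 = 5.6%

5.6


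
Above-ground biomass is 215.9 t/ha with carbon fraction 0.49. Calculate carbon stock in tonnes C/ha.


Formula: Carbon Stock = Biomass * Carbon Fraction
C = 215.9 t/ha * 0.49
C = 105.8 t C/ha

105.8


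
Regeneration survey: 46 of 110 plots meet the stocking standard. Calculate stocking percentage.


Formula: Stocking % = stocked plots / total plots * 100
Stocking = 46 / 110 * 100
Stocking = 0.4182 * 100 = 41.8%

41.8


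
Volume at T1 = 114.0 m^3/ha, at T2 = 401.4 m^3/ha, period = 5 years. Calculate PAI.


Formula: PAI = (V_T2 - V_T1) / (T2 - T1)
Volume increment = 401.4 - 114.0 = 287.4 m^3/ha
PAI = 287.4 / 5 = 57.48 m^3/ha/year

57.48


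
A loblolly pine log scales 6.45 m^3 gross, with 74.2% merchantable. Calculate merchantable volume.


Formula: MV = V_total * (merchantable_pct / 100)
Merchantable fraction = 74.2% / 100 = 0.742
MV = 6.45 m^3 * 0.742 = 4.786 m^3

4.786


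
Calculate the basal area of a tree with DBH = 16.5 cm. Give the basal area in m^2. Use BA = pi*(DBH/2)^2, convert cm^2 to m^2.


Formula: BA = pi * (DBH/2)^2 / 10000  (cm^2 to m^2)
Radius = DBH/2 = 16.5/2 = 8.25 cm
BA = pi * 8.25^2 / 10000
   = 213.8246 cm^2 / 10000
   = 0.0214 m^2

0.0214


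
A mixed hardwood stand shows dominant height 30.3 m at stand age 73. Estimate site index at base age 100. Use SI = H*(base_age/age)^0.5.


Formula: SI = H_dom * (base_age / age)^0.5
Age ratio = 100 / 73 = 1.36986
sqrt(age_ratio) = 1.17041
SI = 30.3 * 1.17041 = 35.5 m

35.5


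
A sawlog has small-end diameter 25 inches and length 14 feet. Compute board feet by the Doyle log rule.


Doyle: BF = (D - 4)^2 * L / 16
Adjusted diameter = 25 - 4 = 21 in
(D-4)^2 = 21^2 = 441
BF = 441 * 14 / 16 = 386 BF

386


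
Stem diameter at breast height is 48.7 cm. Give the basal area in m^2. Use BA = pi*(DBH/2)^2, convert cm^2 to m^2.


Formula: BA = pi * (DBH/2)^2 / 10000  (cm^2 to m^2)
Radius = DBH/2 = 48.7/2 = 24.35 cm
BA = pi * 24.35^2 / 10000
   = 1862.721 cm^2 / 10000
   = 0.1863 m^2

0.1863


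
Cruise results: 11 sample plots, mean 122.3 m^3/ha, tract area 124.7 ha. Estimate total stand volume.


Formula: Total Volume = Mean Volume per ha * Total Area
Total Volume = 122.3 m^3/ha * 124.7 ha
Total Volume = 15251 m^3

15251


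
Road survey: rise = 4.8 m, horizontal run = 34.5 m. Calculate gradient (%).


Formula: Gradient = rise / run * 100
Gradient = 4.8 / 34.5 * 100 = 13.9%

13.9


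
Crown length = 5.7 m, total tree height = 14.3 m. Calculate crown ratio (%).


Formula: Crown Ratio = (Crown Length / Total Height) * 100
CR = (5.7 m / 14.3 m) * 100
CR = 0.3986 * 100 = 39.9%

39.9


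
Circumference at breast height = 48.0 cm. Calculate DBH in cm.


Formula: DBH = C / pi
DBH = 48.0 / pi
pi = 3.14159...
DBH = 15.3 cm

15.3


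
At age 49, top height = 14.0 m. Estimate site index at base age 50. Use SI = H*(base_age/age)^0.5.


Formula: SI = H_dom * (base_age / age)^0.5
Age ratio = 50 / 49 = 1.02041
sqrt(age_ratio) = 1.01015
SI = 14.0 * 1.01015 = 14.1 m

14.1


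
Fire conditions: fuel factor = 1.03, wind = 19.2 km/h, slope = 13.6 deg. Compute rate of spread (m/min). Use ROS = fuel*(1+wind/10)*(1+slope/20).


Formula: ROS = fuel * (1 + wind/10) * (1 + slope/20)
Wind factor = 1 + 19.2/10 = 2.92
Slope factor = 1 + 13.6/20 = 1.68
ROS = 1.03 * 2.92 * 1.68 = 5.05 m/min

5.05


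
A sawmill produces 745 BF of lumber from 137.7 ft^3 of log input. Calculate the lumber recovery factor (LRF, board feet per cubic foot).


Formula: LRF = Lumber Output (BF) / Log Input (ft^3)
LRF = 745 BF / 137.7 ft^3
LRF = 5.41 BF/ft^3

5.41


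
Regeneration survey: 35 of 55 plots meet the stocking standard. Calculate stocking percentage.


Formula: Stocking % = stocked plots / total plots * 100
Stocking = 35 / 55 * 100
Stocking = 0.6364 * 100 = 63.6%

63.6


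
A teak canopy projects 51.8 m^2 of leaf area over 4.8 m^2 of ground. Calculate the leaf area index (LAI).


Formula: LAI = total leaf area / ground area  (dimensionless)
LAI = 51.8 m^2 / 4.8 m^2
LAI = 10.79

10.79


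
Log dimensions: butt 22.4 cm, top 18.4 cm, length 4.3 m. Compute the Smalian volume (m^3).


Smalian: V = (A1 + A2)/2 * L,  A = pi*(D/200)^2
A1 = pi*(22.4/200)^2 = 0.039408 m^2
A2 = pi*(18.4/200)^2 = 0.02659 m^2
V = (0.039408+0.02659)/2*4.3 = 0.1419 m^3

0.1419


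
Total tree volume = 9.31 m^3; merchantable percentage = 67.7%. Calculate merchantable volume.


Formula: MV = V_total * (merchantable_pct / 100)
Merchantable fraction = 67.7% / 100 = 0.677
MV = 9.31 m^3 * 0.677 = 6.303 m^3

6.303


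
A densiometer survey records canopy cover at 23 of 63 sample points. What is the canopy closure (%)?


Formula: Canopy closure = covered points / total points * 100
Closure = 23 / 63 * 100
Closure = 0.3651 * 100 = 36.5%

36.5


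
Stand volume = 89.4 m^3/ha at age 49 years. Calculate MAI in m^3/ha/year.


Formula: MAI = Total Volume / Stand Age
MAI = 89.4 m^3/ha / 49 years
MAI = 1.82 m^3/ha/year

1.82


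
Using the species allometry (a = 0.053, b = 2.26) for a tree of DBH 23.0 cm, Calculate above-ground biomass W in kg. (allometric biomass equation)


Formula: W = a * DBH^b  (allometric power law)
DBH^b = 23.0^2.26 = 1195.377
W = 0.053 * 1195.377 = 63.4 kg

63.4


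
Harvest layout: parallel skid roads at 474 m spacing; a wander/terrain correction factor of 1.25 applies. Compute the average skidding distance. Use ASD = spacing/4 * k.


Formula: ASD = (spacing / 4) * correction
Uncorrected distance = spacing / 4 = 474 / 4 = 118.5 m
ASD = 118.5 * 1.25 = 148 m

148


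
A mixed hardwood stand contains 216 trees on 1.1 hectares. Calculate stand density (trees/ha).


Formula: Stand Density = N_trees / Area_ha
Density = 216 trees / 1.1 ha
Density = 196 trees/ha

196


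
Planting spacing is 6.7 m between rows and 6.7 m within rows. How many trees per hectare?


Formula: TPH = 10000 m^2/ha / (spacing_x * spacing_y)
Area per tree = 6.7 m * 6.7 m = 44.89 m^2
TPH = 10000 / 44.89 = 223 trees/ha

223


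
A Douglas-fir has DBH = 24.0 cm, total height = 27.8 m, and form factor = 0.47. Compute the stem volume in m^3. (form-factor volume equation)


Formula: V = pi * (DBH/200)^2 * H * ff
Radius = DBH/200 = 24.0/200 = 0.12 m
Radius^2 = 0.12^2 = 0.0144 m^2
V = pi * 0.0144 * 27.8 * 0.47
V = 0.591 m^3

0.591


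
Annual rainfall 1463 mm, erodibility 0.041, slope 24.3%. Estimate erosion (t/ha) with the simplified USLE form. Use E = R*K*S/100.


Formula: E = R * K * S / 100  (simplified USLE)
R * K = 1463 * 0.041 = 59.983
E = 59.983 * 24.3 / 100 = 14.58 t/ha

14.58


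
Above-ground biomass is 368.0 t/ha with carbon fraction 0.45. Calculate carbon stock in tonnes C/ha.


Formula: Carbon Stock = Biomass * Carbon Fraction
C = 368.0 t/ha * 0.45
C = 165.6 t C/ha

165.6


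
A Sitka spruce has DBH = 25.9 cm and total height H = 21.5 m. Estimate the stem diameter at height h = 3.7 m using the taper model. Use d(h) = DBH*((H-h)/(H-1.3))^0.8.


Taper: d(h) = DBH * ((H - h) / (H - 1.3))^0.8
Numerator = H - h = 21.5 - 3.7 = 17.8 m
Denominator = H - 1.3 = 21.5 - 1.3 = 20.2 m
Ratio = 17.8 / 20.2 = 0.88119
d = 25.9 * 0.88119^0.8 = 23.4 cm

23.4


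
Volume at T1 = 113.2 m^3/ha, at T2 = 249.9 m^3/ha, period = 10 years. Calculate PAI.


Formula: PAI = (V_T2 - V_T1) / (T2 - T1)
Volume increment = 249.9 - 113.2 = 136.7 m^3/ha
PAI = 136.7 / 10 = 13.67 m^3/ha/year

13.67


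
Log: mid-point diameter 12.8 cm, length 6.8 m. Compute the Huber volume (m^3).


Huber: V = Am * L,  Am = pi*(Dm/200)^2
Am = pi*(12.8/200)^2 = 0.012868 m^2
V = 0.012868*6.8 = 0.0875 m^3

0.0875


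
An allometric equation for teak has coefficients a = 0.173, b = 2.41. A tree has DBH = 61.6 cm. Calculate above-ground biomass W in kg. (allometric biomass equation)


Formula: W = a * DBH^b  (allometric power law)
DBH^b = 61.6^2.41 = 20553.6765
W = 0.173 * 20553.6765 = 3555.8 kg

3555.8


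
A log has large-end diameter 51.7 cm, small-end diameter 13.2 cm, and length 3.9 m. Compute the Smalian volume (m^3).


Smalian: V = (A1 + A2)/2 * L,  A = pi*(D/200)^2
A1 = pi*(51.7/200)^2 = 0.209928 m^2
A2 = pi*(13.2/200)^2 = 0.013685 m^2
V = (0.209928+0.013685)/2*3.9 = 0.436 m^3

0.436


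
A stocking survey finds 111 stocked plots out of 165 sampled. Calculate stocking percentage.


Formula: Stocking % = stocked plots / total plots * 100
Stocking = 111 / 165 * 100
Stocking = 0.6727 * 100 = 67.3%

67.3


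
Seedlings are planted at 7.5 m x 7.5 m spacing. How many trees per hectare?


Formula: TPH = 10000 m^2/ha / (spacing_x * spacing_y)
Area per tree = 7.5 m * 7.5 m = 56.25 m^2
TPH = 10000 / 56.25 = 178 trees/ha

178


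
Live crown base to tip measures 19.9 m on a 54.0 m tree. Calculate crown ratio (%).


Formula: Crown Ratio = (Crown Length / Total Height) * 100
CR = (19.9 m / 54.0 m) * 100
CR = 0.3685 * 100 = 36.9%

36.9


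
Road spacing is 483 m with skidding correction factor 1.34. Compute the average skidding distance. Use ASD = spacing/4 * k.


Formula: ASD = (spacing / 4) * correction
Uncorrected distance = spacing / 4 = 483 / 4 = 120.75 m
ASD = 120.75 * 1.34 = 162 m

162


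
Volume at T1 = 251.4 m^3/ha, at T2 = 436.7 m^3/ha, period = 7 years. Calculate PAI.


Formula: PAI = (V_T2 - V_T1) / (T2 - T1)
Volume increment = 436.7 - 251.4 = 185.3 m^3/ha
PAI = 185.3 / 7 = 26.47 m^3/ha/year

26.47


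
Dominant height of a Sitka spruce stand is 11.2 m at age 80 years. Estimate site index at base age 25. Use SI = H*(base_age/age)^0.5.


Formula: SI = H_dom * (base_age / age)^0.5
Age ratio = 25 / 80 = 0.3125
sqrt(age_ratio) = 0.55902
SI = 11.2 * 0.55902 = 6.3 m

6.3


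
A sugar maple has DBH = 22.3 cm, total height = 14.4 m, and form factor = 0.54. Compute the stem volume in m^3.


Formula: V = pi * (DBH/200)^2 * H * ff
Radius = DBH/200 = 22.3/200 = 0.1115 m
Radius^2 = 0.1115^2 = 0.01243225 m^2
V = pi * 0.01243225 * 14.4 * 0.54
V = 0.304 m^3

0.304


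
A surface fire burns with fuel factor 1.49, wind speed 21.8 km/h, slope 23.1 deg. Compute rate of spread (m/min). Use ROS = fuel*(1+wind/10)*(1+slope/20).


Formula: ROS = fuel * (1 + wind/10) * (1 + slope/20)
Wind factor = 1 + 21.8/10 = 3.18
Slope factor = 1 + 23.1/20 = 2.155
ROS = 1.49 * 3.18 * 2.155 = 10.21 m/min

10.21


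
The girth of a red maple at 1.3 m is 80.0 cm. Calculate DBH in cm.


Formula: DBH = C / pi
DBH = 80.0 / pi
pi = 3.14159...
DBH = 25.5 cm

25.5


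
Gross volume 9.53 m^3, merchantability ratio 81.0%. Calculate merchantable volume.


Formula: MV = V_total * (merchantable_pct / 100)
Merchantable fraction = 81.0% / 100 = 0.81
MV = 9.53 m^3 * 0.81 = 7.719 m^3

7.719


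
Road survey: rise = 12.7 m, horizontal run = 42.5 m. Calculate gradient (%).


Formula: Gradient = rise / run * 100
Gradient = 12.7 / 42.5 * 100 = 29.9%

29.9


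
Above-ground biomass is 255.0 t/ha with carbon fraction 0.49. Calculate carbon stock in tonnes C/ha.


Formula: Carbon Stock = Biomass * Carbon Fraction
C = 255.0 t/ha * 0.49
C = 125.0 t C/ha

125.0


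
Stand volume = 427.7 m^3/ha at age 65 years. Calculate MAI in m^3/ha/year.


Formula: MAI = Total Volume / Stand Age
MAI = 427.7 m^3/ha / 65 years
MAI = 6.58 m^3/ha/year

6.58


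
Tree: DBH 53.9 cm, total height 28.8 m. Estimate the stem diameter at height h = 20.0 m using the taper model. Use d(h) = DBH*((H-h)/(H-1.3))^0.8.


Taper: d(h) = DBH * ((H - h) / (H - 1.3))^0.8
Numerator = H - h = 28.8 - 20.0 = 8.8 m
Denominator = H - 1.3 = 28.8 - 1.3 = 27.5 m
Ratio = 8.8 / 27.5 = 0.32
d = 53.9 * 0.32^0.8 = 21.7 cm

21.7


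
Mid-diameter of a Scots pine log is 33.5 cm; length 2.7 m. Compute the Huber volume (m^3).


Huber: V = Am * L,  Am = pi*(Dm/200)^2
Am = pi*(33.5/200)^2 = 0.088141 m^2
V = 0.088141*2.7 = 0.238 m^3

0.238


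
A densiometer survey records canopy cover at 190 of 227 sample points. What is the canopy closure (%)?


Formula: Canopy closure = covered points / total points * 100
Closure = 190 / 227 * 100
Closure = 0.837 * 100 = 83.7%

83.7


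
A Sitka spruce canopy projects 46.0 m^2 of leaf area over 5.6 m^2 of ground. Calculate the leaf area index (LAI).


Formula: LAI = total leaf area / ground area  (dimensionless)
LAI = 46.0 m^2 / 5.6 m^2
LAI = 8.21

8.21


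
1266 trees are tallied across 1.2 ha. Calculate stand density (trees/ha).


Formula: Stand Density = N_trees / Area_ha
Density = 1266 trees / 1.2 ha
Density = 1055 trees/ha

1055


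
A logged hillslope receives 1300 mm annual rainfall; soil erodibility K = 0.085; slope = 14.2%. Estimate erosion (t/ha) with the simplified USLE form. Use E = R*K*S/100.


Formula: E = R * K * S / 100  (simplified USLE)
R * K = 1300 * 0.085 = 110.5
E = 110.5 * 14.2 / 100 = 15.69 t/ha

15.69


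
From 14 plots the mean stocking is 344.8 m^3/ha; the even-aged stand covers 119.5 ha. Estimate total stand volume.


Formula: Total Volume = Mean Volume per ha * Total Area
Total Volume = 344.8 m^3/ha * 119.5 ha
Total Volume = 41204 m^3

41204


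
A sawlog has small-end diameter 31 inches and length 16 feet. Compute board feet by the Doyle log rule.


Doyle: BF = (D - 4)^2 * L / 16
Adjusted diameter = 31 - 4 = 27 in
(D-4)^2 = 27^2 = 729
BF = 729 * 16 / 16 = 729 BF

729


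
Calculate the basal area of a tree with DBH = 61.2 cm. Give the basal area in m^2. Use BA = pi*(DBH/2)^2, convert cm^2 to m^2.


Formula: BA = pi * (DBH/2)^2 / 10000  (cm^2 to m^2)
Radius = DBH/2 = 61.2/2 = 30.6 cm
BA = pi * 30.6^2 / 10000
   = 2941.6617 cm^2 / 10000
   = 0.2942 m^2

0.2942


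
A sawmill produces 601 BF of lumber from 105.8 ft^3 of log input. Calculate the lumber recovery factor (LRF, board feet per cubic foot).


Formula: LRF = Lumber Output (BF) / Log Input (ft^3)
LRF = 601 BF / 105.8 ft^3
LRF = 5.68 BF/ft^3

5.68


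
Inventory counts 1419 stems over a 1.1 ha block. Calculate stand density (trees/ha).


Formula: Stand Density = N_trees / Area_ha
Density = 1419 trees / 1.1 ha
Density = 1290 trees/ha

1290


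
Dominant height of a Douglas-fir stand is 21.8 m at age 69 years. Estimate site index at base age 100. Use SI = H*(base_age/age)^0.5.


Formula: SI = H_dom * (base_age / age)^0.5
Age ratio = 100 / 69 = 1.44928
sqrt(age_ratio) = 1.20386
SI = 21.8 * 1.20386 = 26.2 m

26.2


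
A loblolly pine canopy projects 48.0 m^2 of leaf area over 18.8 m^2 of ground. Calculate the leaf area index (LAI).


Formula: LAI = total leaf area / ground area  (dimensionless)
LAI = 48.0 m^2 / 18.8 m^2
LAI = 2.55

2.55


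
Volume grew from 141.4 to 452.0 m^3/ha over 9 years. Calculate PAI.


Formula: PAI = (V_T2 - V_T1) / (T2 - T1)
Volume increment = 452.0 - 141.4 = 310.6 m^3/ha
PAI = 310.6 / 9 = 34.51 m^3/ha/year

34.51


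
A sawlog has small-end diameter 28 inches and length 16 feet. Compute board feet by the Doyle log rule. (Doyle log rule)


Doyle: BF = (D - 4)^2 * L / 16
Adjusted diameter = 28 - 4 = 24 in
(D-4)^2 = 24^2 = 576
BF = 576 * 16 / 16 = 576 BF

576


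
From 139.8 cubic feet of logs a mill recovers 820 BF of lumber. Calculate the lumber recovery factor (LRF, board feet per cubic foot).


Formula: LRF = Lumber Output (BF) / Log Input (ft^3)
LRF = 820 BF / 139.8 ft^3
LRF = 5.87 BF/ft^3

5.87


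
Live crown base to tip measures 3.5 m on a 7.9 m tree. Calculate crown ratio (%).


Formula: Crown Ratio = (Crown Length / Total Height) * 100
CR = (3.5 m / 7.9 m) * 100
CR = 0.443 * 100 = 44.3%

44.3


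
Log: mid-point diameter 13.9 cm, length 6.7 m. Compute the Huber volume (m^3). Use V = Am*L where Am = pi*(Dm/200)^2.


Huber: V = Am * L,  Am = pi*(Dm/200)^2
Am = pi*(13.9/200)^2 = 0.015175 m^2
V = 0.015175*6.7 = 0.1017 m^3

0.1017


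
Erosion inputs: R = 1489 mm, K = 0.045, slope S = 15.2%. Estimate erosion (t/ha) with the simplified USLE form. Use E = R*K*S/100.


Formula: E = R * K * S / 100  (simplified USLE)
R * K = 1489 * 0.045 = 67.005
E = 67.005 * 15.2 / 100 = 10.18 t/ha

10.18


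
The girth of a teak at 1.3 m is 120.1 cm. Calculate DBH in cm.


Formula: DBH = C / pi
DBH = 120.1 / pi
pi = 3.14159...
DBH = 38.2 cm

38.2


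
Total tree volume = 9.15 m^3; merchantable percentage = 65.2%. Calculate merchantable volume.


Formula: MV = V_total * (merchantable_pct / 100)
Merchantable fraction = 65.2% / 100 = 0.652
MV = 9.15 m^3 * 0.652 = 5.966 m^3

5.966


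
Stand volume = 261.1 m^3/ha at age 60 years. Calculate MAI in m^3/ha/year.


Formula: MAI = Total Volume / Stand Age
MAI = 261.1 m^3/ha / 60 years
MAI = 4.35 m^3/ha/year

4.35


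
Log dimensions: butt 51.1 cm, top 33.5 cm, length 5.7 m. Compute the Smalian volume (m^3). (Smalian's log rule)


Smalian: V = (A1 + A2)/2 * L,  A = pi*(D/200)^2
A1 = pi*(51.1/200)^2 = 0.205084 m^2
A2 = pi*(33.5/200)^2 = 0.088141 m^2
V = (0.205084+0.088141)/2*5.7 = 0.8357 m^3

0.8357


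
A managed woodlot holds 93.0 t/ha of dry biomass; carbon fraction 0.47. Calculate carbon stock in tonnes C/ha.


Formula: Carbon Stock = Biomass * Carbon Fraction
C = 93.0 t/ha * 0.47
C = 43.7 t C/ha

43.7


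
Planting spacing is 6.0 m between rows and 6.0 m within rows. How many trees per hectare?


Formula: TPH = 10000 m^2/ha / (spacing_x * spacing_y)
Area per tree = 6.0 m * 6.0 m = 36.0 m^2
TPH = 10000 / 36.0 = 278 trees/ha

278


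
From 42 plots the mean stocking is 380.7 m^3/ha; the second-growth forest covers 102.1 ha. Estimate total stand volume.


Formula: Total Volume = Mean Volume per ha * Total Area
Total Volume = 380.7 m^3/ha * 102.1 ha
Total Volume = 38869 m^3

38869


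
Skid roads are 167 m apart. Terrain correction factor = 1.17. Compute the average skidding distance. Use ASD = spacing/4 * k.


Formula: ASD = (spacing / 4) * correction
Uncorrected distance = spacing / 4 = 167 / 4 = 41.75 m
ASD = 41.75 * 1.17 = 49 m

49


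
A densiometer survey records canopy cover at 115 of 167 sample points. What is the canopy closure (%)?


Formula: Canopy closure = covered points / total points * 100
Closure = 115 / 167 * 100
Closure = 0.6886 * 100 = 68.9%

68.9
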